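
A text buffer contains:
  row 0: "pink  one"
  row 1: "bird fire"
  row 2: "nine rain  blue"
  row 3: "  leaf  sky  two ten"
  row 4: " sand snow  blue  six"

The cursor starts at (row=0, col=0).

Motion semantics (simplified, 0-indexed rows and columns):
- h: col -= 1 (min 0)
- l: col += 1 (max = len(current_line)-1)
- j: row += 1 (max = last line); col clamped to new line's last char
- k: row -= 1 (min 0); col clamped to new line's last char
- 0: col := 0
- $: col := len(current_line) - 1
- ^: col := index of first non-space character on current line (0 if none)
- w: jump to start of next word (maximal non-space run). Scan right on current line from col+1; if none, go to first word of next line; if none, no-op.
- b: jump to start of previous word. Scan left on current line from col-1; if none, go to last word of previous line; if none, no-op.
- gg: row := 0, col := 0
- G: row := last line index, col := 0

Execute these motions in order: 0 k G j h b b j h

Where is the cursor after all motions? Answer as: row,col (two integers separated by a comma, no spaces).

After 1 (0): row=0 col=0 char='p'
After 2 (k): row=0 col=0 char='p'
After 3 (G): row=4 col=0 char='_'
After 4 (j): row=4 col=0 char='_'
After 5 (h): row=4 col=0 char='_'
After 6 (b): row=3 col=17 char='t'
After 7 (b): row=3 col=13 char='t'
After 8 (j): row=4 col=13 char='l'
After 9 (h): row=4 col=12 char='b'

Answer: 4,12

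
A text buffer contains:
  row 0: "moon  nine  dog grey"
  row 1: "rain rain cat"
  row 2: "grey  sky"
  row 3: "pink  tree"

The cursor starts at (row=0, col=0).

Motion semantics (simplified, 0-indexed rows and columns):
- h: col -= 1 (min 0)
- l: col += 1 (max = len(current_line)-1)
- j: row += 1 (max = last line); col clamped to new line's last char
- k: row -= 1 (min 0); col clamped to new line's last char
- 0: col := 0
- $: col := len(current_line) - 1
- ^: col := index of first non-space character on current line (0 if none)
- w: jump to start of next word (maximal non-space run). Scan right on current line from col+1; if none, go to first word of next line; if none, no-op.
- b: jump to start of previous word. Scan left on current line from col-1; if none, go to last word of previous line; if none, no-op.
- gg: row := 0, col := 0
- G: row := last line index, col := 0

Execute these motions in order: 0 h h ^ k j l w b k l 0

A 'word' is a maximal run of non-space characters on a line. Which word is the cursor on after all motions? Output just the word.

After 1 (0): row=0 col=0 char='m'
After 2 (h): row=0 col=0 char='m'
After 3 (h): row=0 col=0 char='m'
After 4 (^): row=0 col=0 char='m'
After 5 (k): row=0 col=0 char='m'
After 6 (j): row=1 col=0 char='r'
After 7 (l): row=1 col=1 char='a'
After 8 (w): row=1 col=5 char='r'
After 9 (b): row=1 col=0 char='r'
After 10 (k): row=0 col=0 char='m'
After 11 (l): row=0 col=1 char='o'
After 12 (0): row=0 col=0 char='m'

Answer: moon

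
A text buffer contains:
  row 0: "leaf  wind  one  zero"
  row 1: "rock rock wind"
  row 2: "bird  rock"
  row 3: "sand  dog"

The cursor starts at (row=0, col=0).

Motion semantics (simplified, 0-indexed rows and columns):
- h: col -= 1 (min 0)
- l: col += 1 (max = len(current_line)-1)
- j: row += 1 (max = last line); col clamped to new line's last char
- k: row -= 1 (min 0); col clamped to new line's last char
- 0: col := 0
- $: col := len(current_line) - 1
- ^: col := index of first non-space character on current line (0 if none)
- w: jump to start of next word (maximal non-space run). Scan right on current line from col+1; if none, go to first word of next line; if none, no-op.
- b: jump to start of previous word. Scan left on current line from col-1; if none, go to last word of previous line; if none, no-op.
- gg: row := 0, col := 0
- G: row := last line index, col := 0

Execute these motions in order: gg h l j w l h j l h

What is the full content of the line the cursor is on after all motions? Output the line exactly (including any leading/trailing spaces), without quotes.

Answer: bird  rock

Derivation:
After 1 (gg): row=0 col=0 char='l'
After 2 (h): row=0 col=0 char='l'
After 3 (l): row=0 col=1 char='e'
After 4 (j): row=1 col=1 char='o'
After 5 (w): row=1 col=5 char='r'
After 6 (l): row=1 col=6 char='o'
After 7 (h): row=1 col=5 char='r'
After 8 (j): row=2 col=5 char='_'
After 9 (l): row=2 col=6 char='r'
After 10 (h): row=2 col=5 char='_'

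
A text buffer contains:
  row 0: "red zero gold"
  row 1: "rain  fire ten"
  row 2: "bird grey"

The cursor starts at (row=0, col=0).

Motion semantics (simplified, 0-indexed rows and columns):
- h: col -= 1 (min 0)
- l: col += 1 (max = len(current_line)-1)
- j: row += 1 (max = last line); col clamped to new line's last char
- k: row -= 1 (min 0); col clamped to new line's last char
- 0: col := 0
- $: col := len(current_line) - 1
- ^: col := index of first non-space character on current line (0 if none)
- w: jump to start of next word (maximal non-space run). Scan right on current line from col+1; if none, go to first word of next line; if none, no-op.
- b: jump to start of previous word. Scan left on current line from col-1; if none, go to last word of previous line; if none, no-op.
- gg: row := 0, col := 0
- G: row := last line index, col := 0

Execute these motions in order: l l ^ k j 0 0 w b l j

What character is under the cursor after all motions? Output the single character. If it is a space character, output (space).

After 1 (l): row=0 col=1 char='e'
After 2 (l): row=0 col=2 char='d'
After 3 (^): row=0 col=0 char='r'
After 4 (k): row=0 col=0 char='r'
After 5 (j): row=1 col=0 char='r'
After 6 (0): row=1 col=0 char='r'
After 7 (0): row=1 col=0 char='r'
After 8 (w): row=1 col=6 char='f'
After 9 (b): row=1 col=0 char='r'
After 10 (l): row=1 col=1 char='a'
After 11 (j): row=2 col=1 char='i'

Answer: i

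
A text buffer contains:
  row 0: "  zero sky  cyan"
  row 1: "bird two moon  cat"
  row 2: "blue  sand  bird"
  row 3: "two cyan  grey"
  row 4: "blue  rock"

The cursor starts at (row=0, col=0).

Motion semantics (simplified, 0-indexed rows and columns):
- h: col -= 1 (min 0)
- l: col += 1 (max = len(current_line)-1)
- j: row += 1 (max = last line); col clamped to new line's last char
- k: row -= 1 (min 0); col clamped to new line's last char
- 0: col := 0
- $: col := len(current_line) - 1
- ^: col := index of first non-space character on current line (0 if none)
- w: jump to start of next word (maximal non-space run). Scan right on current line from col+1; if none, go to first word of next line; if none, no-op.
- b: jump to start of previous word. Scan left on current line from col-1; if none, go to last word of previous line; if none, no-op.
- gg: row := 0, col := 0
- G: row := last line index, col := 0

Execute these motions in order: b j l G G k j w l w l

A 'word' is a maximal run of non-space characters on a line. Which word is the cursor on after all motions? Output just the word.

Answer: rock

Derivation:
After 1 (b): row=0 col=0 char='_'
After 2 (j): row=1 col=0 char='b'
After 3 (l): row=1 col=1 char='i'
After 4 (G): row=4 col=0 char='b'
After 5 (G): row=4 col=0 char='b'
After 6 (k): row=3 col=0 char='t'
After 7 (j): row=4 col=0 char='b'
After 8 (w): row=4 col=6 char='r'
After 9 (l): row=4 col=7 char='o'
After 10 (w): row=4 col=7 char='o'
After 11 (l): row=4 col=8 char='c'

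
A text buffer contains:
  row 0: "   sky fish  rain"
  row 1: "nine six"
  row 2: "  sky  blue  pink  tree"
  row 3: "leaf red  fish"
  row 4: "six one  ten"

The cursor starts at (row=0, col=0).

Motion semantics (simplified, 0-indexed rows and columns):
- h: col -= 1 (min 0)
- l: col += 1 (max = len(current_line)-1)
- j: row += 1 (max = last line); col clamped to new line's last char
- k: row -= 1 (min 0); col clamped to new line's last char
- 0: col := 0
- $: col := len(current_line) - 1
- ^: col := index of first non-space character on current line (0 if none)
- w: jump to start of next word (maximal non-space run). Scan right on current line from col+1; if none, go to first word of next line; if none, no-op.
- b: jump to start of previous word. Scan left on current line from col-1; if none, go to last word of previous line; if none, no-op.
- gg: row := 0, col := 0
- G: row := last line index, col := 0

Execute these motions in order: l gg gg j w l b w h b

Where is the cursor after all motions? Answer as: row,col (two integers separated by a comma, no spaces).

Answer: 1,5

Derivation:
After 1 (l): row=0 col=1 char='_'
After 2 (gg): row=0 col=0 char='_'
After 3 (gg): row=0 col=0 char='_'
After 4 (j): row=1 col=0 char='n'
After 5 (w): row=1 col=5 char='s'
After 6 (l): row=1 col=6 char='i'
After 7 (b): row=1 col=5 char='s'
After 8 (w): row=2 col=2 char='s'
After 9 (h): row=2 col=1 char='_'
After 10 (b): row=1 col=5 char='s'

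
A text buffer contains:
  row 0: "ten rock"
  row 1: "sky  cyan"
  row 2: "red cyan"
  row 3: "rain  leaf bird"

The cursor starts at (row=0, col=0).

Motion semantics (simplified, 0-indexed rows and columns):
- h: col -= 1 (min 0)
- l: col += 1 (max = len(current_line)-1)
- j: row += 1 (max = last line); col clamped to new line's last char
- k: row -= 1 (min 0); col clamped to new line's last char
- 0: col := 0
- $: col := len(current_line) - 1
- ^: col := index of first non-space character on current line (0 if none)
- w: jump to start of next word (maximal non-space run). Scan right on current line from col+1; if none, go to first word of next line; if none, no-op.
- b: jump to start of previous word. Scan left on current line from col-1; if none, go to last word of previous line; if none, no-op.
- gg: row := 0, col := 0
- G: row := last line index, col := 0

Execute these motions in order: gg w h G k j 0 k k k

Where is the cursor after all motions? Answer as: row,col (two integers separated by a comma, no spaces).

Answer: 0,0

Derivation:
After 1 (gg): row=0 col=0 char='t'
After 2 (w): row=0 col=4 char='r'
After 3 (h): row=0 col=3 char='_'
After 4 (G): row=3 col=0 char='r'
After 5 (k): row=2 col=0 char='r'
After 6 (j): row=3 col=0 char='r'
After 7 (0): row=3 col=0 char='r'
After 8 (k): row=2 col=0 char='r'
After 9 (k): row=1 col=0 char='s'
After 10 (k): row=0 col=0 char='t'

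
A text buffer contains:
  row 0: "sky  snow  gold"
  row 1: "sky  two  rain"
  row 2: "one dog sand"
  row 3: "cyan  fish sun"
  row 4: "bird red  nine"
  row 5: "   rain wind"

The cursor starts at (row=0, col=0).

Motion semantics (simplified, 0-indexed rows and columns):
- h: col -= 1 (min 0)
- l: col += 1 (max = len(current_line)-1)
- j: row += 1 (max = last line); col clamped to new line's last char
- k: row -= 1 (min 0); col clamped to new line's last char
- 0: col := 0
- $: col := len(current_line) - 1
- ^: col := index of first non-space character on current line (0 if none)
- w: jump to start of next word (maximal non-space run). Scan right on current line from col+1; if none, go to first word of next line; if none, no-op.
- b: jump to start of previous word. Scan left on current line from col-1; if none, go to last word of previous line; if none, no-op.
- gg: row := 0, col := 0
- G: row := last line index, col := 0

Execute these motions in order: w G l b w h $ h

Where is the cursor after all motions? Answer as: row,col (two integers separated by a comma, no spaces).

Answer: 5,10

Derivation:
After 1 (w): row=0 col=5 char='s'
After 2 (G): row=5 col=0 char='_'
After 3 (l): row=5 col=1 char='_'
After 4 (b): row=4 col=10 char='n'
After 5 (w): row=5 col=3 char='r'
After 6 (h): row=5 col=2 char='_'
After 7 ($): row=5 col=11 char='d'
After 8 (h): row=5 col=10 char='n'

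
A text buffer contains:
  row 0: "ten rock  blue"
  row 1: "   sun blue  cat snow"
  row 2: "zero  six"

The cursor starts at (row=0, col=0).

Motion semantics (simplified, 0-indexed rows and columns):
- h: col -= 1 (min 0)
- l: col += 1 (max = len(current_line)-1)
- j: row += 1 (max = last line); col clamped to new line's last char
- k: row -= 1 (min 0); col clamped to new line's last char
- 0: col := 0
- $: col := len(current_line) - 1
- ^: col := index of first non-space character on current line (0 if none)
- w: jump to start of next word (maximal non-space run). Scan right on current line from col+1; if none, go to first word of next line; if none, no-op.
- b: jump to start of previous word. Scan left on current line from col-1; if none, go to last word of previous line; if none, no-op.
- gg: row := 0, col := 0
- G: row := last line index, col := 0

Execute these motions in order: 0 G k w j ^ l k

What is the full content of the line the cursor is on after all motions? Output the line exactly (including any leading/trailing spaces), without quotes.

Answer:    sun blue  cat snow

Derivation:
After 1 (0): row=0 col=0 char='t'
After 2 (G): row=2 col=0 char='z'
After 3 (k): row=1 col=0 char='_'
After 4 (w): row=1 col=3 char='s'
After 5 (j): row=2 col=3 char='o'
After 6 (^): row=2 col=0 char='z'
After 7 (l): row=2 col=1 char='e'
After 8 (k): row=1 col=1 char='_'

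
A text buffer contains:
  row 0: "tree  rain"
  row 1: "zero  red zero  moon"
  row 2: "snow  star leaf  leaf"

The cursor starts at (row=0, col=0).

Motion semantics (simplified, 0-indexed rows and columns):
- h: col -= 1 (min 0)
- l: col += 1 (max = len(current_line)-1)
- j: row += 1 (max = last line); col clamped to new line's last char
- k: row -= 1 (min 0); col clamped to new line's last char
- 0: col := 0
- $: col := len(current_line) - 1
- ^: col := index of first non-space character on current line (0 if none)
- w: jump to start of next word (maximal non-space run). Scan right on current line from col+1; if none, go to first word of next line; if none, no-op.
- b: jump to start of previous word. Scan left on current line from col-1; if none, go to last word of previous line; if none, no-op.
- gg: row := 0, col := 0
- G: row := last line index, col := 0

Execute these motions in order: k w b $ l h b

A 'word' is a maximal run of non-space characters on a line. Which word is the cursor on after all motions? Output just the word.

Answer: rain

Derivation:
After 1 (k): row=0 col=0 char='t'
After 2 (w): row=0 col=6 char='r'
After 3 (b): row=0 col=0 char='t'
After 4 ($): row=0 col=9 char='n'
After 5 (l): row=0 col=9 char='n'
After 6 (h): row=0 col=8 char='i'
After 7 (b): row=0 col=6 char='r'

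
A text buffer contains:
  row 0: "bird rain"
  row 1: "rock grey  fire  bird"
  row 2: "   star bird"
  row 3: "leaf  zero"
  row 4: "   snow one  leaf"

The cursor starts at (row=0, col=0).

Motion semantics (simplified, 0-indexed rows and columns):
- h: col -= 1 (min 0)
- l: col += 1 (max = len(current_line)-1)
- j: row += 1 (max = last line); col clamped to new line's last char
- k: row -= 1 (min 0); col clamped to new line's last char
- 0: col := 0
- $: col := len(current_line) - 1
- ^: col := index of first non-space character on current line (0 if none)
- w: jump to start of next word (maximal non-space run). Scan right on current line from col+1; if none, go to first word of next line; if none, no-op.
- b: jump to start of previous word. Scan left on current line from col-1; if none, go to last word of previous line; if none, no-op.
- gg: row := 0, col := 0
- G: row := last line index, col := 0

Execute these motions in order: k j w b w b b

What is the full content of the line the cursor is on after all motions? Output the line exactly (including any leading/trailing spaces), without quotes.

Answer: bird rain

Derivation:
After 1 (k): row=0 col=0 char='b'
After 2 (j): row=1 col=0 char='r'
After 3 (w): row=1 col=5 char='g'
After 4 (b): row=1 col=0 char='r'
After 5 (w): row=1 col=5 char='g'
After 6 (b): row=1 col=0 char='r'
After 7 (b): row=0 col=5 char='r'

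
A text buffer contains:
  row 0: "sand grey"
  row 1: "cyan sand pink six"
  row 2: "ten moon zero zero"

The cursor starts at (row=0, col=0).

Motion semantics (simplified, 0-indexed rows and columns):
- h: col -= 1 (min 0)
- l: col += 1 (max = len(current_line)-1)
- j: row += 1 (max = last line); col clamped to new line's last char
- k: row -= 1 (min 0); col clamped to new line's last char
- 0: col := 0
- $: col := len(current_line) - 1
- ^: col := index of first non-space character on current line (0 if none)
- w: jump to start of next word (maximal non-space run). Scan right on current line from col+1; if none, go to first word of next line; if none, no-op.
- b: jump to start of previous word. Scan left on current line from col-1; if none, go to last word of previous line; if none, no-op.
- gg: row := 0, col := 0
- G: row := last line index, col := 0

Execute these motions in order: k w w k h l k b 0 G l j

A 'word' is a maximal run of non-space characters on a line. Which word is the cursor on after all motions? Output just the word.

Answer: ten

Derivation:
After 1 (k): row=0 col=0 char='s'
After 2 (w): row=0 col=5 char='g'
After 3 (w): row=1 col=0 char='c'
After 4 (k): row=0 col=0 char='s'
After 5 (h): row=0 col=0 char='s'
After 6 (l): row=0 col=1 char='a'
After 7 (k): row=0 col=1 char='a'
After 8 (b): row=0 col=0 char='s'
After 9 (0): row=0 col=0 char='s'
After 10 (G): row=2 col=0 char='t'
After 11 (l): row=2 col=1 char='e'
After 12 (j): row=2 col=1 char='e'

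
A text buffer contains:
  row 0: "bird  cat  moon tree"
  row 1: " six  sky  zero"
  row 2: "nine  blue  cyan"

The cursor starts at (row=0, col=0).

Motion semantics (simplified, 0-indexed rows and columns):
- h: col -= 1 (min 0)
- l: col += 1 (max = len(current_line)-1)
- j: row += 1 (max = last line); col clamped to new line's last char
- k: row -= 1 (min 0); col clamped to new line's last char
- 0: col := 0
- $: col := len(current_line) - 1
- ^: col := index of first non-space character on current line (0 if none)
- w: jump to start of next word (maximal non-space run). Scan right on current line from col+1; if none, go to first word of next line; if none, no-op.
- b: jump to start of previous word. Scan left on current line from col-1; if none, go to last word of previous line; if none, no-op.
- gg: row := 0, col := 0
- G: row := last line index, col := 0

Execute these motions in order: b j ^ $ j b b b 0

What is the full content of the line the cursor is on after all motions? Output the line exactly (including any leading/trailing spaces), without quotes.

Answer: nine  blue  cyan

Derivation:
After 1 (b): row=0 col=0 char='b'
After 2 (j): row=1 col=0 char='_'
After 3 (^): row=1 col=1 char='s'
After 4 ($): row=1 col=14 char='o'
After 5 (j): row=2 col=14 char='a'
After 6 (b): row=2 col=12 char='c'
After 7 (b): row=2 col=6 char='b'
After 8 (b): row=2 col=0 char='n'
After 9 (0): row=2 col=0 char='n'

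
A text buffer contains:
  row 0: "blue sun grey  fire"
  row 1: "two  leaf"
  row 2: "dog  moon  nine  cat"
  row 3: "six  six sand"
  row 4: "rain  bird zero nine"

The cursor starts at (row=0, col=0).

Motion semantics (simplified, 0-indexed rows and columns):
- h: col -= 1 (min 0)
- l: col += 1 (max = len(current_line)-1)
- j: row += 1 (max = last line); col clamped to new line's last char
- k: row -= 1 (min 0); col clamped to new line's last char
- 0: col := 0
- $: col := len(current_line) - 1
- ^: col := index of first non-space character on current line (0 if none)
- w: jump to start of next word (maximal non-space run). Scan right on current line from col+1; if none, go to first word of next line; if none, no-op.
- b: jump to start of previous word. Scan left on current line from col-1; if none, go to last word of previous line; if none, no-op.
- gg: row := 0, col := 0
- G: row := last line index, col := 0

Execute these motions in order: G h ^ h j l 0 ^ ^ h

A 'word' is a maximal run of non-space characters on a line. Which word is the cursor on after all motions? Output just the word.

Answer: rain

Derivation:
After 1 (G): row=4 col=0 char='r'
After 2 (h): row=4 col=0 char='r'
After 3 (^): row=4 col=0 char='r'
After 4 (h): row=4 col=0 char='r'
After 5 (j): row=4 col=0 char='r'
After 6 (l): row=4 col=1 char='a'
After 7 (0): row=4 col=0 char='r'
After 8 (^): row=4 col=0 char='r'
After 9 (^): row=4 col=0 char='r'
After 10 (h): row=4 col=0 char='r'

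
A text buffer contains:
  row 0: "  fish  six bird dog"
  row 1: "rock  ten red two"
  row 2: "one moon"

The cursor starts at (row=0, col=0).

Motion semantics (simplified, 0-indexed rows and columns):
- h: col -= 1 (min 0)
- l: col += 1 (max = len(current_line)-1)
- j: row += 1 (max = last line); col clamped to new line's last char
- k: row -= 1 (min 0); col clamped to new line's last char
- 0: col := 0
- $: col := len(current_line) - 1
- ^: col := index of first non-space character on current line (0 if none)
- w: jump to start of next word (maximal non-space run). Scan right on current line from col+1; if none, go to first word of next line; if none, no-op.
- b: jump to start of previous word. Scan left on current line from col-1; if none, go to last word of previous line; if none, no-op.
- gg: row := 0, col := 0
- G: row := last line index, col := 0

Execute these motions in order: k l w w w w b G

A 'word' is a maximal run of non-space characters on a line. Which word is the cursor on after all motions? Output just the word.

Answer: one

Derivation:
After 1 (k): row=0 col=0 char='_'
After 2 (l): row=0 col=1 char='_'
After 3 (w): row=0 col=2 char='f'
After 4 (w): row=0 col=8 char='s'
After 5 (w): row=0 col=12 char='b'
After 6 (w): row=0 col=17 char='d'
After 7 (b): row=0 col=12 char='b'
After 8 (G): row=2 col=0 char='o'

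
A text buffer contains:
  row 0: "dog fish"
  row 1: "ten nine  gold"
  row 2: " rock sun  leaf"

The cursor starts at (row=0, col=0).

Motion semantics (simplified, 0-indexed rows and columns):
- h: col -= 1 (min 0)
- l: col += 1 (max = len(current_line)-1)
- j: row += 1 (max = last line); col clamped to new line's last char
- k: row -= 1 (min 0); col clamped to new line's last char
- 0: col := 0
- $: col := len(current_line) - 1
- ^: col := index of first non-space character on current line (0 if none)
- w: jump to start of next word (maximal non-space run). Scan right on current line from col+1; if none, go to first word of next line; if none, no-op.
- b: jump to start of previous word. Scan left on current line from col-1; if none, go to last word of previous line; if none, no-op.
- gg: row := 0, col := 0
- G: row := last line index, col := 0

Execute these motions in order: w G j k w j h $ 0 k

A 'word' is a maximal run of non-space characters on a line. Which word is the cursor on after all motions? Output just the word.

Answer: ten

Derivation:
After 1 (w): row=0 col=4 char='f'
After 2 (G): row=2 col=0 char='_'
After 3 (j): row=2 col=0 char='_'
After 4 (k): row=1 col=0 char='t'
After 5 (w): row=1 col=4 char='n'
After 6 (j): row=2 col=4 char='k'
After 7 (h): row=2 col=3 char='c'
After 8 ($): row=2 col=14 char='f'
After 9 (0): row=2 col=0 char='_'
After 10 (k): row=1 col=0 char='t'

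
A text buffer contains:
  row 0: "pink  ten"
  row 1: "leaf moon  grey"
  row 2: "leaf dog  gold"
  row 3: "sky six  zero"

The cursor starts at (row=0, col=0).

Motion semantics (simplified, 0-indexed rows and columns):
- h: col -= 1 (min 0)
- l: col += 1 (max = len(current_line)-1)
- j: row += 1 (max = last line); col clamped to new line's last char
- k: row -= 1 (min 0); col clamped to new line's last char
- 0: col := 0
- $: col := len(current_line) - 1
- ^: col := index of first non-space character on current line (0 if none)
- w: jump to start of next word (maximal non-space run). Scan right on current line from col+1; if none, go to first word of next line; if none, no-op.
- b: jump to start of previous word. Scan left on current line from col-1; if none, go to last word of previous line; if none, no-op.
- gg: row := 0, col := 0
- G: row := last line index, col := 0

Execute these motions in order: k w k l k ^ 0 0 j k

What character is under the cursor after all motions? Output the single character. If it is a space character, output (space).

After 1 (k): row=0 col=0 char='p'
After 2 (w): row=0 col=6 char='t'
After 3 (k): row=0 col=6 char='t'
After 4 (l): row=0 col=7 char='e'
After 5 (k): row=0 col=7 char='e'
After 6 (^): row=0 col=0 char='p'
After 7 (0): row=0 col=0 char='p'
After 8 (0): row=0 col=0 char='p'
After 9 (j): row=1 col=0 char='l'
After 10 (k): row=0 col=0 char='p'

Answer: p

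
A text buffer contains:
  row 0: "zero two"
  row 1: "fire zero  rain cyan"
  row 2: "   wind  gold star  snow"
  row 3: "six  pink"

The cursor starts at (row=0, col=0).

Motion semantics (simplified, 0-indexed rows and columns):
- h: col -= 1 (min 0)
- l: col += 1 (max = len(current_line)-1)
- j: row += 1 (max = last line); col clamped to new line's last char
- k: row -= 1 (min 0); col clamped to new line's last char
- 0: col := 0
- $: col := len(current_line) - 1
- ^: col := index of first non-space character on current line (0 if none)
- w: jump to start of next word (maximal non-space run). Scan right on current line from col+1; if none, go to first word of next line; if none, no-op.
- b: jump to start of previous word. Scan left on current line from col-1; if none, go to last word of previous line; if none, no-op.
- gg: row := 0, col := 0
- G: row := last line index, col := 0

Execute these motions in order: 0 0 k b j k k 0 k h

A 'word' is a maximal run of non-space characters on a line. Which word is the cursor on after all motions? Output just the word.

Answer: zero

Derivation:
After 1 (0): row=0 col=0 char='z'
After 2 (0): row=0 col=0 char='z'
After 3 (k): row=0 col=0 char='z'
After 4 (b): row=0 col=0 char='z'
After 5 (j): row=1 col=0 char='f'
After 6 (k): row=0 col=0 char='z'
After 7 (k): row=0 col=0 char='z'
After 8 (0): row=0 col=0 char='z'
After 9 (k): row=0 col=0 char='z'
After 10 (h): row=0 col=0 char='z'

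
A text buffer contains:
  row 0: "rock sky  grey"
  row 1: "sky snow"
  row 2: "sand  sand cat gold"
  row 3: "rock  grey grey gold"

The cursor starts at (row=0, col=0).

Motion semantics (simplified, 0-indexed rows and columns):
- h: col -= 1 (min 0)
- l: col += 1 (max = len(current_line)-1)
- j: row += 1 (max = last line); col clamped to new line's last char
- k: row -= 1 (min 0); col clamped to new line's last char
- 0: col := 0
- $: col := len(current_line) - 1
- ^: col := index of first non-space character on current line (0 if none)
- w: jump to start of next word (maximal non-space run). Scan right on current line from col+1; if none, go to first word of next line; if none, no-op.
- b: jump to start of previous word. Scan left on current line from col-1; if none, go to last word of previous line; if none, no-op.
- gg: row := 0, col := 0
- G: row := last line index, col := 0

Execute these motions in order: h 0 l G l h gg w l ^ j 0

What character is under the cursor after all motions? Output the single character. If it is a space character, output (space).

After 1 (h): row=0 col=0 char='r'
After 2 (0): row=0 col=0 char='r'
After 3 (l): row=0 col=1 char='o'
After 4 (G): row=3 col=0 char='r'
After 5 (l): row=3 col=1 char='o'
After 6 (h): row=3 col=0 char='r'
After 7 (gg): row=0 col=0 char='r'
After 8 (w): row=0 col=5 char='s'
After 9 (l): row=0 col=6 char='k'
After 10 (^): row=0 col=0 char='r'
After 11 (j): row=1 col=0 char='s'
After 12 (0): row=1 col=0 char='s'

Answer: s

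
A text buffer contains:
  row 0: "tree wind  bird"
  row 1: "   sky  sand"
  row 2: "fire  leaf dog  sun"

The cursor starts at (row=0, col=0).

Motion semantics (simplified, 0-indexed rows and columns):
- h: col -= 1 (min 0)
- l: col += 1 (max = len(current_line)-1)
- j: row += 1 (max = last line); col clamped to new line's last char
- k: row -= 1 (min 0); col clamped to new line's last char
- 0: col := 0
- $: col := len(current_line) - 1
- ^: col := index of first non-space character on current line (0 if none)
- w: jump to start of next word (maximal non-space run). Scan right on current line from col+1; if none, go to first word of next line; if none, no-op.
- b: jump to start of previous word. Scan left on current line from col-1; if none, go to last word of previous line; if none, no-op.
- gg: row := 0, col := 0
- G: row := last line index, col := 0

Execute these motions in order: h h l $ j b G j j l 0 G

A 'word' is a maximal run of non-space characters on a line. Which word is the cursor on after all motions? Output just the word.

After 1 (h): row=0 col=0 char='t'
After 2 (h): row=0 col=0 char='t'
After 3 (l): row=0 col=1 char='r'
After 4 ($): row=0 col=14 char='d'
After 5 (j): row=1 col=11 char='d'
After 6 (b): row=1 col=8 char='s'
After 7 (G): row=2 col=0 char='f'
After 8 (j): row=2 col=0 char='f'
After 9 (j): row=2 col=0 char='f'
After 10 (l): row=2 col=1 char='i'
After 11 (0): row=2 col=0 char='f'
After 12 (G): row=2 col=0 char='f'

Answer: fire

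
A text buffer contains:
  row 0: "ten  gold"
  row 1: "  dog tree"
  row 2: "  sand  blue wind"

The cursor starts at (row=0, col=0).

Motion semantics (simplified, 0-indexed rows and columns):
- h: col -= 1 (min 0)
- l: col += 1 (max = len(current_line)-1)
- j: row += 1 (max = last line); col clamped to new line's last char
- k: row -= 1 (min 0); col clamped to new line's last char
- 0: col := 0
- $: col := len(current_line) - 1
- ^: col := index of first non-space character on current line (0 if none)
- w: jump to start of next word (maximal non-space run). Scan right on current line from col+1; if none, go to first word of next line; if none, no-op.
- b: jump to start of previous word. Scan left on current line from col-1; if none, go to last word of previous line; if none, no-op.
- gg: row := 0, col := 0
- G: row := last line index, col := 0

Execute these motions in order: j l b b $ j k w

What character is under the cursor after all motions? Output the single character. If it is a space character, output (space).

Answer: d

Derivation:
After 1 (j): row=1 col=0 char='_'
After 2 (l): row=1 col=1 char='_'
After 3 (b): row=0 col=5 char='g'
After 4 (b): row=0 col=0 char='t'
After 5 ($): row=0 col=8 char='d'
After 6 (j): row=1 col=8 char='e'
After 7 (k): row=0 col=8 char='d'
After 8 (w): row=1 col=2 char='d'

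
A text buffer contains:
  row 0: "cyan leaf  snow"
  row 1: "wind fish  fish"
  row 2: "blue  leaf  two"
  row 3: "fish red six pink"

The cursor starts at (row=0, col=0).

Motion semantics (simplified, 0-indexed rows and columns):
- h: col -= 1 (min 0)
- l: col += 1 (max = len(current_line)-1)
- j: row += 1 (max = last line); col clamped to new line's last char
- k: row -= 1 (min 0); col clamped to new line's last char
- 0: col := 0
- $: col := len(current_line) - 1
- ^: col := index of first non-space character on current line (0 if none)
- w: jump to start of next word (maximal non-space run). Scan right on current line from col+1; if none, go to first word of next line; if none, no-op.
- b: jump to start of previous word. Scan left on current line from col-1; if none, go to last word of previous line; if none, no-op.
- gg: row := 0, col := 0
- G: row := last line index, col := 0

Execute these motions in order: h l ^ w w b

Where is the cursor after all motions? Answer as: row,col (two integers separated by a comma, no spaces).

After 1 (h): row=0 col=0 char='c'
After 2 (l): row=0 col=1 char='y'
After 3 (^): row=0 col=0 char='c'
After 4 (w): row=0 col=5 char='l'
After 5 (w): row=0 col=11 char='s'
After 6 (b): row=0 col=5 char='l'

Answer: 0,5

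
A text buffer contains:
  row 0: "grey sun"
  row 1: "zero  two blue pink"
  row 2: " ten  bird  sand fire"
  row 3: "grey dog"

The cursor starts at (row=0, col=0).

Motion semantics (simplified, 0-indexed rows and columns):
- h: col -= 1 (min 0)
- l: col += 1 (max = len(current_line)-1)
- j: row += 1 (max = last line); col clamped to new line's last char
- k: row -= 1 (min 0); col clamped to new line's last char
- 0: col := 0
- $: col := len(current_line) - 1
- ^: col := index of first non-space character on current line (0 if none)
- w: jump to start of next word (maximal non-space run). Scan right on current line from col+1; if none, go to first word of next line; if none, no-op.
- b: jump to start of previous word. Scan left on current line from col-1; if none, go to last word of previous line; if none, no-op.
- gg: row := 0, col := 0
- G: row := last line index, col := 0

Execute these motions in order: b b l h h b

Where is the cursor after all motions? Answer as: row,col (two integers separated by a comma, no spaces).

Answer: 0,0

Derivation:
After 1 (b): row=0 col=0 char='g'
After 2 (b): row=0 col=0 char='g'
After 3 (l): row=0 col=1 char='r'
After 4 (h): row=0 col=0 char='g'
After 5 (h): row=0 col=0 char='g'
After 6 (b): row=0 col=0 char='g'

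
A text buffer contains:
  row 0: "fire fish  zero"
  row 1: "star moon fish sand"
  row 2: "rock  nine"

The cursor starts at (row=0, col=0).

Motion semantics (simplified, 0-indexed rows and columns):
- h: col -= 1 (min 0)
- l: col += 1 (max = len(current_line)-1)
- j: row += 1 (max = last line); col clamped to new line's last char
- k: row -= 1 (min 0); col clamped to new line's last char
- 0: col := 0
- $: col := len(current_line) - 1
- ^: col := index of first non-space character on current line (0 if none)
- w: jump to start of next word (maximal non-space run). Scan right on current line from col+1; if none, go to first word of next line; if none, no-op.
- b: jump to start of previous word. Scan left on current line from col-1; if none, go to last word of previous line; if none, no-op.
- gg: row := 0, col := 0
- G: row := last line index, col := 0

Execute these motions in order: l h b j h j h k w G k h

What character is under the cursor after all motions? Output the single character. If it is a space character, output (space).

Answer: s

Derivation:
After 1 (l): row=0 col=1 char='i'
After 2 (h): row=0 col=0 char='f'
After 3 (b): row=0 col=0 char='f'
After 4 (j): row=1 col=0 char='s'
After 5 (h): row=1 col=0 char='s'
After 6 (j): row=2 col=0 char='r'
After 7 (h): row=2 col=0 char='r'
After 8 (k): row=1 col=0 char='s'
After 9 (w): row=1 col=5 char='m'
After 10 (G): row=2 col=0 char='r'
After 11 (k): row=1 col=0 char='s'
After 12 (h): row=1 col=0 char='s'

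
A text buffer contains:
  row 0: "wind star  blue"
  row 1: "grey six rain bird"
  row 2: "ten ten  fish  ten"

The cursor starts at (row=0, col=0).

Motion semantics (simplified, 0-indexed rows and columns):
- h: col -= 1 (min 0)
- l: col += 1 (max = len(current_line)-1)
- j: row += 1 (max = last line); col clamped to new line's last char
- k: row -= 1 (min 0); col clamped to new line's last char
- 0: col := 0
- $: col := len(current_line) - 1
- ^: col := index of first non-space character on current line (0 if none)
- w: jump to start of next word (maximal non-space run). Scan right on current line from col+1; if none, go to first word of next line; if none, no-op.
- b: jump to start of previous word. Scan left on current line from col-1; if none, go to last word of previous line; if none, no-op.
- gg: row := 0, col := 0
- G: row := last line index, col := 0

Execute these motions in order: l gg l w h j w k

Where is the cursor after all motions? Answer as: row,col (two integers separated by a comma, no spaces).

Answer: 0,5

Derivation:
After 1 (l): row=0 col=1 char='i'
After 2 (gg): row=0 col=0 char='w'
After 3 (l): row=0 col=1 char='i'
After 4 (w): row=0 col=5 char='s'
After 5 (h): row=0 col=4 char='_'
After 6 (j): row=1 col=4 char='_'
After 7 (w): row=1 col=5 char='s'
After 8 (k): row=0 col=5 char='s'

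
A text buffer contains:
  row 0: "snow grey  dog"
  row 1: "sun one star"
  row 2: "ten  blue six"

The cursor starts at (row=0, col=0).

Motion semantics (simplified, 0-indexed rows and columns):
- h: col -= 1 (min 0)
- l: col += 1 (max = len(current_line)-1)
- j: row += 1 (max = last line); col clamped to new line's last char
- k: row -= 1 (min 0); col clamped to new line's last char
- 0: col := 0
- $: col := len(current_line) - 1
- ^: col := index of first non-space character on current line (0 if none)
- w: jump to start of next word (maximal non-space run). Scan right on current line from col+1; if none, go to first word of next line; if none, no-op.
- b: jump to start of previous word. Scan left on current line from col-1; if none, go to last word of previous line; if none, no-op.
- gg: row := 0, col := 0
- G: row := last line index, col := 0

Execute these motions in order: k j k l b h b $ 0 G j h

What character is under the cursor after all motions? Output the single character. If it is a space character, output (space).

Answer: t

Derivation:
After 1 (k): row=0 col=0 char='s'
After 2 (j): row=1 col=0 char='s'
After 3 (k): row=0 col=0 char='s'
After 4 (l): row=0 col=1 char='n'
After 5 (b): row=0 col=0 char='s'
After 6 (h): row=0 col=0 char='s'
After 7 (b): row=0 col=0 char='s'
After 8 ($): row=0 col=13 char='g'
After 9 (0): row=0 col=0 char='s'
After 10 (G): row=2 col=0 char='t'
After 11 (j): row=2 col=0 char='t'
After 12 (h): row=2 col=0 char='t'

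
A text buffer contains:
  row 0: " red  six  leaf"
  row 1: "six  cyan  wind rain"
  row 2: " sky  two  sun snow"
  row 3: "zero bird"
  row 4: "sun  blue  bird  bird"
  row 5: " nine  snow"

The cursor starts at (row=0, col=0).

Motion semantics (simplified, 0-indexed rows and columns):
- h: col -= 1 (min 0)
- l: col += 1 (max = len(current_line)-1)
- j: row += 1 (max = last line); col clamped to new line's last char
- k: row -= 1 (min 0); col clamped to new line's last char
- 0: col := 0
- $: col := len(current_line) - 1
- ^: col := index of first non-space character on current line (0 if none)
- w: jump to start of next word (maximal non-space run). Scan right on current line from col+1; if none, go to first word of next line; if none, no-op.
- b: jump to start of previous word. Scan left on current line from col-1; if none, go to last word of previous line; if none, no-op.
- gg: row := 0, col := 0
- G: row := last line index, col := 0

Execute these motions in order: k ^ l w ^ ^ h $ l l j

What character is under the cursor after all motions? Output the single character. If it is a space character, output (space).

Answer: d

Derivation:
After 1 (k): row=0 col=0 char='_'
After 2 (^): row=0 col=1 char='r'
After 3 (l): row=0 col=2 char='e'
After 4 (w): row=0 col=6 char='s'
After 5 (^): row=0 col=1 char='r'
After 6 (^): row=0 col=1 char='r'
After 7 (h): row=0 col=0 char='_'
After 8 ($): row=0 col=14 char='f'
After 9 (l): row=0 col=14 char='f'
After 10 (l): row=0 col=14 char='f'
After 11 (j): row=1 col=14 char='d'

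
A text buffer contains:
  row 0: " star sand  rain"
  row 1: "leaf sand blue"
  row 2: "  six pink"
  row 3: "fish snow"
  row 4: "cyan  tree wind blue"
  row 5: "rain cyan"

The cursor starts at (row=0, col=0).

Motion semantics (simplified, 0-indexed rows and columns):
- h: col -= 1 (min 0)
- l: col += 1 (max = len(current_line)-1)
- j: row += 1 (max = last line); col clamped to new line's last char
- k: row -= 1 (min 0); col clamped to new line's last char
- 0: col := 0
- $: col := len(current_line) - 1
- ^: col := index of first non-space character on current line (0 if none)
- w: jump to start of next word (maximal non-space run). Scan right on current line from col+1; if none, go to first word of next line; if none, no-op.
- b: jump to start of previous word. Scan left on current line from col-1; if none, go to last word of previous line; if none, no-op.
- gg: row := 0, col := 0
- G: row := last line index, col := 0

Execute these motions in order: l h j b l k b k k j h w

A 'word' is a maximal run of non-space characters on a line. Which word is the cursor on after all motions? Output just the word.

Answer: six

Derivation:
After 1 (l): row=0 col=1 char='s'
After 2 (h): row=0 col=0 char='_'
After 3 (j): row=1 col=0 char='l'
After 4 (b): row=0 col=12 char='r'
After 5 (l): row=0 col=13 char='a'
After 6 (k): row=0 col=13 char='a'
After 7 (b): row=0 col=12 char='r'
After 8 (k): row=0 col=12 char='r'
After 9 (k): row=0 col=12 char='r'
After 10 (j): row=1 col=12 char='u'
After 11 (h): row=1 col=11 char='l'
After 12 (w): row=2 col=2 char='s'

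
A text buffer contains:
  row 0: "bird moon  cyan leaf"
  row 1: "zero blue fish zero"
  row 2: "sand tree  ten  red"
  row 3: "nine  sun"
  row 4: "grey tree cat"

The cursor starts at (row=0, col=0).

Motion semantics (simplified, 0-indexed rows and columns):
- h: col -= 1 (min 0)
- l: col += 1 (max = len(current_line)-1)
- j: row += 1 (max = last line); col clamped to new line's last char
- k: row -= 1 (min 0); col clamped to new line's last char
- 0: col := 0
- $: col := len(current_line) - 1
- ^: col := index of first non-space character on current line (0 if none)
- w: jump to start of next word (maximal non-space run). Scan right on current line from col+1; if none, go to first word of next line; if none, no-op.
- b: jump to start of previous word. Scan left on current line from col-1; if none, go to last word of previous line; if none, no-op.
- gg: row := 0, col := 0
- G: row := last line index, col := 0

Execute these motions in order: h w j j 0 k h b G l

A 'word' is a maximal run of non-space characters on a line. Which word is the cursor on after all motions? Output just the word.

Answer: grey

Derivation:
After 1 (h): row=0 col=0 char='b'
After 2 (w): row=0 col=5 char='m'
After 3 (j): row=1 col=5 char='b'
After 4 (j): row=2 col=5 char='t'
After 5 (0): row=2 col=0 char='s'
After 6 (k): row=1 col=0 char='z'
After 7 (h): row=1 col=0 char='z'
After 8 (b): row=0 col=16 char='l'
After 9 (G): row=4 col=0 char='g'
After 10 (l): row=4 col=1 char='r'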